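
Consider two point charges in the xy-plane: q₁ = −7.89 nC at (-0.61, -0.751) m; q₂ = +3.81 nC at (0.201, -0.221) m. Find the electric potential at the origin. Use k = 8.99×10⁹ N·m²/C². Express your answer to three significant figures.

41.3 V

The total potential is the scalar sum of each charge's contribution, V = Σ kqᵢ/rᵢ.
Distances from the field point to each charge: r₁ = 0.968 m, r₂ = 0.299 m.
V = k[(-7.89×10⁻⁹)/(0.968) + (3.81×10⁻⁹)/(0.299)] = 41.3 V.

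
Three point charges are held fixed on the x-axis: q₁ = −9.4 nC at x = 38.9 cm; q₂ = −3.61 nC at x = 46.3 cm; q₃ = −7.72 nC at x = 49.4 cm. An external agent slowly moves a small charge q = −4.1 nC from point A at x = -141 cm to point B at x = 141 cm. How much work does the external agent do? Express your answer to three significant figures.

3.77×10⁻⁷ J

For quasistatic motion the external work equals the change in potential energy: W_ext = qΔV = q(V_B − V_A).
At A: distances to the source charges are 1.80 m, 1.87 m, 1.90 m; V_A = Σ kqᵢ/rᵢ = -101 V.
At B: distances to the source charges are 1.02 m, 0.947 m, 0.916 m; V_B = Σ kqᵢ/rᵢ = -193 V.
ΔV = V_B − V_A = -92.1 V.
W_ext = qΔV = (-4.10×10⁻⁹ C)(-92.1 V) = 3.77×10⁻⁷ J.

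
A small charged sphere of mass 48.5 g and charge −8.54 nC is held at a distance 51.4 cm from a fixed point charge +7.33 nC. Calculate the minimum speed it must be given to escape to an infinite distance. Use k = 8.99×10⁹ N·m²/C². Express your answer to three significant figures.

6.72×10⁻³ m/s

To just escape, total mechanical energy must reach zero at infinity: ½mv²_min + U = 0, so ½mv²_min = −U = |kQq|/r.
|U| = |kQq|/r = (8.99×10⁹ N·m²/C²)(7.33×10⁻⁹)(8.54×10⁻⁹)/(0.514) = 1.09×10⁻⁶ J.
v_min = √(2|U|/m) = √(2·1.09×10⁻⁶/0.0485) = 6.72×10⁻³ m/s.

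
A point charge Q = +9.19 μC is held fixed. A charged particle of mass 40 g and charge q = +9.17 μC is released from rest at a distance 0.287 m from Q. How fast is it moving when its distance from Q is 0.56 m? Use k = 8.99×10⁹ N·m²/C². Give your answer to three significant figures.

Only the electrostatic force acts, so mechanical energy is conserved: ½mv² = U₁ − U₂ = kQq(1/r₁ − 1/r₂).
U₁ − U₂ = (8.99×10⁹ N·m²/C²)(9.19×10⁻⁶ C)(9.17×10⁻⁶ C)(1/0.287 − 1/0.560) = 1.29 J.
v = √(2·1.29/0.0400) = 8.02 m/s.

8.02 m/s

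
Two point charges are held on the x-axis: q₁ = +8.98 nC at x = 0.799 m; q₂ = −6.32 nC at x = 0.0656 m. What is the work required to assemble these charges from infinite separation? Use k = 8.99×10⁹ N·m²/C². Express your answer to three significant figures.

-6.96×10⁻⁷ J

The work to assemble the configuration equals its total potential energy, U = Σ kqᵢqⱼ/rᵢⱼ over all pairs.
Pair separations: r₁₂ = 0.733 m.
U = (-6.96×10⁻⁷) = -6.96×10⁻⁷ J.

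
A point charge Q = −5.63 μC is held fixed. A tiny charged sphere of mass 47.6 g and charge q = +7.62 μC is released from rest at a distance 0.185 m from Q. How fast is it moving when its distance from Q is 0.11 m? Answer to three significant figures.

7.73 m/s

Only the electrostatic force acts, so mechanical energy is conserved: ½mv² = U₁ − U₂ = kQq(1/r₁ − 1/r₂).
U₁ − U₂ = (8.99×10⁹ N·m²/C²)(-5.63×10⁻⁶ C)(7.62×10⁻⁶ C)(1/0.185 − 1/0.110) = 1.42 J.
v = √(2·1.42/0.0476) = 7.73 m/s.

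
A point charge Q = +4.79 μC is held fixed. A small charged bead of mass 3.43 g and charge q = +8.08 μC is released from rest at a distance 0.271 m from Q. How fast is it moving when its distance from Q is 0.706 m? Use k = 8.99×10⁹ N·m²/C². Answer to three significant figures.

Only the electrostatic force acts, so mechanical energy is conserved: ½mv² = U₁ − U₂ = kQq(1/r₁ − 1/r₂).
U₁ − U₂ = (8.99×10⁹ N·m²/C²)(4.79×10⁻⁶ C)(8.08×10⁻⁶ C)(1/0.271 − 1/0.706) = 0.791 J.
v = √(2·0.791/3.43×10⁻³) = 21.5 m/s.

21.5 m/s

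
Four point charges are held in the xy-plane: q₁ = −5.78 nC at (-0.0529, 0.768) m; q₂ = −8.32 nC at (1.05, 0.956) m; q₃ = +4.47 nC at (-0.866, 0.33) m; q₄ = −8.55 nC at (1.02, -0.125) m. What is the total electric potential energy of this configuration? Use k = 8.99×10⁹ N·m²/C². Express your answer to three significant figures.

The assembly work is the sum of pairwise potential energies, U = Σ_{i<j} kqᵢqⱼ/rᵢⱼ.
Pair separations: r₁₂ = 1.12 m, r₁₃ = 0.924 m, r₁₄ = 1.40 m, r₂₃ = 2.02 m, r₂₄ = 1.08 m, r₃₄ = 1.94 m.
Summing all 6 pair terms gives U = 7.02×10⁻⁷ J.

7.02×10⁻⁷ J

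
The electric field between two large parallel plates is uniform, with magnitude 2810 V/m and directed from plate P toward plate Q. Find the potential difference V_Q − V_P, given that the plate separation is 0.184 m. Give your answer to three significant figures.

-517 V

In a uniform field, potential decreases in the direction of E: ΔV = −E·d for a displacement d parallel to E.
Going from P to Q is a displacement of 0.184 m along the field, so V_Q − V_P = −Ed = -517 V.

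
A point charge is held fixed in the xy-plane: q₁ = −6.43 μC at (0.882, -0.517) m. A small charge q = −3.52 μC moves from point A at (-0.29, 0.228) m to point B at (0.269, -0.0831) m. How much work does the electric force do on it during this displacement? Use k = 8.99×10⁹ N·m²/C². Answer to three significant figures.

The work done by the electric force is W_field = −ΔU = −q(V_B − V_A) = q(V_A − V_B).
At A: distance to the source charge is 1.39 m; V_A = kq₁/r = -4.16×10⁴ V.
At B: distance to the source charge is 0.751 m; V_B = kq₁/r = -7.70×10⁴ V.
ΔV = V_B − V_A = -3.53×10⁴ V.
W_field = −qΔV = −(-3.52×10⁻⁶ C)(-3.53×10⁴ V) = -0.124 J.

-0.124 J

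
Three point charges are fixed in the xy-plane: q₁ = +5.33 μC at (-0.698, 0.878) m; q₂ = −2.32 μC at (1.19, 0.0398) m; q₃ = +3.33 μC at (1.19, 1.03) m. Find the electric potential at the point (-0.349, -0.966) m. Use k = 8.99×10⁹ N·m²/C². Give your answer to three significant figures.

2.61×10⁴ V

Electric potential is a scalar, so the contributions from each charge add algebraically: V = Σ kqᵢ/rᵢ.
Distances from the field point to each charge: r₁ = 1.88 m, r₂ = 1.84 m, r₃ = 2.52 m.
V = k[(5.33×10⁻⁶)/(1.88) + (-2.32×10⁻⁶)/(1.84) + (3.33×10⁻⁶)/(2.52)] = 2.61×10⁴ V.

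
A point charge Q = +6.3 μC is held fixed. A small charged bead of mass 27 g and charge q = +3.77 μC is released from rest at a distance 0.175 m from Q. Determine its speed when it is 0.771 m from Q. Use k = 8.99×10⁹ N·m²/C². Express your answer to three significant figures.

8.36 m/s

Only the electrostatic force acts, so mechanical energy is conserved: ½mv² = U₁ − U₂ = kQq(1/r₁ − 1/r₂).
U₁ − U₂ = (8.99×10⁹ N·m²/C²)(6.30×10⁻⁶ C)(3.77×10⁻⁶ C)(1/0.175 − 1/0.771) = 0.943 J.
v = √(2·0.943/0.0270) = 8.36 m/s.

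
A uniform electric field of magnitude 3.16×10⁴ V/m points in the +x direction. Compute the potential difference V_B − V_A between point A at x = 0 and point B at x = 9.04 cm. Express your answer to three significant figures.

In a uniform field, potential decreases in the direction of E: V_B − V_A = −E·Δx.
V_B − V_A = −(3.16×10⁴ V/m)(0.0904 m) = -2860 V.

-2860 V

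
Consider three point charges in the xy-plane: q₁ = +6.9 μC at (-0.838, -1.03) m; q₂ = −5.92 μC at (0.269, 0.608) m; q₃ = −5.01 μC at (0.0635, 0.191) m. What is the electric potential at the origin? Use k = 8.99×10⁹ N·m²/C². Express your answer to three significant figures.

Electric potential is a scalar, so the contributions from each charge add algebraically: V = Σ kqᵢ/rᵢ.
Distances from the field point to each charge: r₁ = 1.33 m, r₂ = 0.665 m, r₃ = 0.201 m.
V = k[(6.90×10⁻⁶)/(1.33) + (-5.92×10⁻⁶)/(0.665) + (-5.01×10⁻⁶)/(0.201)] = -2.57×10⁵ V.

-2.57×10⁵ V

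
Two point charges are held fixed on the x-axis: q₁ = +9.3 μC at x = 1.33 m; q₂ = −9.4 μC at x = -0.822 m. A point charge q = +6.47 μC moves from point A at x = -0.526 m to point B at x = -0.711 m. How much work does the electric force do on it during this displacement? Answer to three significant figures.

The work done by the electric force is W_field = −ΔU = −q(V_B − V_A) = q(V_A − V_B).
At A: distances to the source charges are 1.86 m, 0.296 m; V_A = Σ kqᵢ/rᵢ = -2.40×10⁵ V.
At B: distances to the source charges are 2.04 m, 0.111 m; V_B = Σ kqᵢ/rᵢ = -7.20×10⁵ V.
ΔV = V_B − V_A = -4.80×10⁵ V.
W_field = −qΔV = −(6.47×10⁻⁶ C)(-4.80×10⁵ V) = 3.10 J.

3.10 J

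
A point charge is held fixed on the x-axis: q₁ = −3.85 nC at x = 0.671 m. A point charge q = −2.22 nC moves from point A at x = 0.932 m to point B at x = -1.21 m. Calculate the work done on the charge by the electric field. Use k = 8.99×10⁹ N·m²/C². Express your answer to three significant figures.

2.54×10⁻⁷ J

The work done by the electric force is W_field = −ΔU = −q(V_B − V_A) = q(V_A − V_B).
At A: distance to the source charge is 0.261 m; V_A = kq₁/r = -133 V.
At B: distance to the source charge is 1.88 m; V_B = kq₁/r = -18.4 V.
ΔV = V_B − V_A = 114 V.
W_field = −qΔV = −(-2.22×10⁻⁹ C)(114 V) = 2.54×10⁻⁷ J.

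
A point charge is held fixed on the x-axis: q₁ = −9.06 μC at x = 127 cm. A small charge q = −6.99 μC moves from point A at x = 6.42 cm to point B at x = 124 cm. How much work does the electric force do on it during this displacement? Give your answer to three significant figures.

-18.5 J

The work done by the electric force is W_field = −ΔU = −q(V_B − V_A) = q(V_A − V_B).
At A: distance to the source charge is 1.21 m; V_A = kq₁/r = -6.75×10⁴ V.
At B: distance to the source charge is 0.0300 m; V_B = kq₁/r = -2.71×10⁶ V.
ΔV = V_B − V_A = -2.65×10⁶ V.
W_field = −qΔV = −(-6.99×10⁻⁶ C)(-2.65×10⁶ V) = -18.5 J.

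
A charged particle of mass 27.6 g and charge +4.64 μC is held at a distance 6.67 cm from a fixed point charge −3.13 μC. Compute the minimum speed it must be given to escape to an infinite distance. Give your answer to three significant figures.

11.9 m/s

To just escape, total mechanical energy must reach zero at infinity: ½mv²_min + U = 0, so ½mv²_min = −U = |kQq|/r.
|U| = |kQq|/r = (8.99×10⁹ N·m²/C²)(3.13×10⁻⁶)(4.64×10⁻⁶)/(0.0667) = 1.96 J.
v_min = √(2|U|/m) = √(2·1.96/0.0276) = 11.9 m/s.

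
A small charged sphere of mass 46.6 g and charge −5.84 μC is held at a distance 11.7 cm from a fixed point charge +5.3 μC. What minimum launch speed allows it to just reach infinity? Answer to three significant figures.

10.1 m/s

To just escape, total mechanical energy must reach zero at infinity: ½mv²_min + U = 0, so ½mv²_min = −U = |kQq|/r.
|U| = |kQq|/r = (8.99×10⁹ N·m²/C²)(5.30×10⁻⁶)(5.84×10⁻⁶)/(0.117) = 2.38 J.
v_min = √(2|U|/m) = √(2·2.38/0.0466) = 10.1 m/s.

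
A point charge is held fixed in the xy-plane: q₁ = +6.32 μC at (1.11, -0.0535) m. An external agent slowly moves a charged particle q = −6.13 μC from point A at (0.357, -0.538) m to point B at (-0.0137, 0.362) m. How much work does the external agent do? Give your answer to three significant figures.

For quasistatic motion the external work equals the change in potential energy: W_ext = qΔV = q(V_B − V_A).
At A: distance to the source charge is 0.895 m; V_A = kq₁/r = 6.35×10⁴ V.
At B: distance to the source charge is 1.20 m; V_B = kq₁/r = 4.74×10⁴ V.
ΔV = V_B − V_A = -1.60×10⁴ V.
W_ext = qΔV = (-6.13×10⁻⁶ C)(-1.60×10⁴ V) = 0.0983 J.

0.0983 J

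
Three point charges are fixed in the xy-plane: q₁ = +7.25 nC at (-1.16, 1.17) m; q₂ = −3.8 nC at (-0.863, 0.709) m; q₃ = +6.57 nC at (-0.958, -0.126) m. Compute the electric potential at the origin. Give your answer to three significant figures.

70.1 V

The total potential is the scalar sum of each charge's contribution, V = Σ kqᵢ/rᵢ.
Distances from the field point to each charge: r₁ = 1.65 m, r₂ = 1.12 m, r₃ = 0.966 m.
V = k[(7.25×10⁻⁹)/(1.65) + (-3.80×10⁻⁹)/(1.12) + (6.57×10⁻⁹)/(0.966)] = 70.1 V.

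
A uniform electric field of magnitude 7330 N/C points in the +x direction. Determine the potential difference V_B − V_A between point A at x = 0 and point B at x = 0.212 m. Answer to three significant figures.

-1550 V

In a uniform field, potential decreases in the direction of E: V_B − V_A = −E·Δx.
V_B − V_A = −(7330 V/m)(0.212 m) = -1550 V.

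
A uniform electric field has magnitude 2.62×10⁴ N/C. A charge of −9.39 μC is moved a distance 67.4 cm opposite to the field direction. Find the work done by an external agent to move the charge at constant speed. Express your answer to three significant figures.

-0.166 J

The potential change for a displacement 67.4 cm opposite to the field direction is ΔV = +Ed = 1.77×10⁴ V.
W_ext = qΔV = -0.166 J.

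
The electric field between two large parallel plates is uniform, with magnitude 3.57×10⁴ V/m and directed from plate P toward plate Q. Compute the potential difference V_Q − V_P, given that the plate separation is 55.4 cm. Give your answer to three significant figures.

-1.98×10⁴ V

In a uniform field, potential decreases in the direction of E: ΔV = −E·d for a displacement d parallel to E.
Going from P to Q is a displacement of 55.4 cm along the field, so V_Q − V_P = −Ed = -1.98×10⁴ V.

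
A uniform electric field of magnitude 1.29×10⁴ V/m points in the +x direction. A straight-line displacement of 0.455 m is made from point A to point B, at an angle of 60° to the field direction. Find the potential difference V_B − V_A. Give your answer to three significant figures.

Only the component of displacement along E changes the potential: ΔV = −E·d·cosθ.
ΔV = −(1.29×10⁴ V/m)(0.455 m)cos60° = -2930 V.

-2930 V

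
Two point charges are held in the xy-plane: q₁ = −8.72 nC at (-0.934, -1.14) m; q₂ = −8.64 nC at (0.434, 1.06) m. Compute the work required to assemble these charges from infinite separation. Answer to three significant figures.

The work to assemble the configuration equals its total potential energy, U = Σ kqᵢqⱼ/rᵢⱼ over all pairs.
Pair separations: r₁₂ = 2.59 m.
U = (2.61×10⁻⁷) = 2.61×10⁻⁷ J.

2.61×10⁻⁷ J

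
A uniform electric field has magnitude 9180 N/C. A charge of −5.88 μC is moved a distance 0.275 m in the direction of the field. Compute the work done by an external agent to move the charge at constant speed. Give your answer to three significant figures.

The potential change for a displacement 0.275 m in the direction of the field is ΔV = −Ed = -2520 V.
W_ext = qΔV = 0.0148 J.

0.0148 J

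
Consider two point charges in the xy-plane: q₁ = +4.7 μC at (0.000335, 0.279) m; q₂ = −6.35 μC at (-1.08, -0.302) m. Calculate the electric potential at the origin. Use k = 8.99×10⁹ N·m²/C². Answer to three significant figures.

1.01×10⁵ V

The total potential is the scalar sum of each charge's contribution, V = Σ kqᵢ/rᵢ.
Distances from the field point to each charge: r₁ = 0.279 m, r₂ = 1.12 m.
V = k[(4.70×10⁻⁶)/(0.279) + (-6.35×10⁻⁶)/(1.12)] = 1.01×10⁵ V.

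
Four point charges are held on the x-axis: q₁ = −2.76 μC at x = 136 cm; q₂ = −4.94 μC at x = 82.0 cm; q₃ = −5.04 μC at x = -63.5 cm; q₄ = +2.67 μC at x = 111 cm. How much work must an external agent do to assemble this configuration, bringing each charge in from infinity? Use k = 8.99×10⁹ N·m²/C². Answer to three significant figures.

The assembly work is the sum of pairwise potential energies, U = Σ_{i<j} kqᵢqⱼ/rᵢⱼ.
Pair separations: r₁₂ = 0.540 m, r₁₃ = 2.00 m, r₁₄ = 0.250 m, r₂₃ = 1.46 m, r₂₄ = 0.290 m, r₃₄ = 1.75 m.
Summing all 6 pair terms gives U = -0.300 J.

-0.300 J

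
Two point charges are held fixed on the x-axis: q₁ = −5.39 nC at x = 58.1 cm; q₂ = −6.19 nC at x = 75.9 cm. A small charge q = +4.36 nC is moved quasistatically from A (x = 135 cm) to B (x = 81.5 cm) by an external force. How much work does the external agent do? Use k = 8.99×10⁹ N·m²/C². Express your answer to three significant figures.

For quasistatic motion the external work equals the change in potential energy: W_ext = qΔV = q(V_B − V_A).
At A: distances to the source charges are 0.769 m, 0.591 m; V_A = Σ kqᵢ/rᵢ = -157 V.
At B: distances to the source charges are 0.234 m, 0.0560 m; V_B = Σ kqᵢ/rᵢ = -1200 V.
ΔV = V_B − V_A = -1040 V.
W_ext = qΔV = (4.36×10⁻⁹ C)(-1040 V) = -4.55×10⁻⁶ J.

-4.55×10⁻⁶ J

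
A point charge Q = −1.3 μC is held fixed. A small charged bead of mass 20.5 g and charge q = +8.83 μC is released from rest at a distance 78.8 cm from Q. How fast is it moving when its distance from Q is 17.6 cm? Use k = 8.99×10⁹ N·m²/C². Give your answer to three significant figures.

Only the electrostatic force acts, so mechanical energy is conserved: ½mv² = U₁ − U₂ = kQq(1/r₁ − 1/r₂).
U₁ − U₂ = (8.99×10⁹ N·m²/C²)(-1.30×10⁻⁶ C)(8.83×10⁻⁶ C)(1/0.788 − 1/0.176) = 0.455 J.
v = √(2·0.455/0.0205) = 6.67 m/s.

6.67 m/s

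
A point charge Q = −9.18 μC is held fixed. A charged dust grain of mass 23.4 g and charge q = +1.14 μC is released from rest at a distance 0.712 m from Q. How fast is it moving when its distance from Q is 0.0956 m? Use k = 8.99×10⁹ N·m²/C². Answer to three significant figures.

8.53 m/s

Only the electrostatic force acts, so mechanical energy is conserved: ½mv² = U₁ − U₂ = kQq(1/r₁ − 1/r₂).
U₁ − U₂ = (8.99×10⁹ N·m²/C²)(-9.18×10⁻⁶ C)(1.14×10⁻⁶ C)(1/0.712 − 1/0.0956) = 0.852 J.
v = √(2·0.852/0.0234) = 8.53 m/s.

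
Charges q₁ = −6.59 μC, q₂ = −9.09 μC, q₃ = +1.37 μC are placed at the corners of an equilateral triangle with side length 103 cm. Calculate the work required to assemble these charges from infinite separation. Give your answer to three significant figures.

The assembly work is the sum of pairwise potential energies, U = Σ_{i<j} kqᵢqⱼ/rᵢⱼ.
All three pair separations equal the side length, 1.03 m.
U = (0.523) + (-0.0788) + (-0.109) = 0.335 J.

0.335 J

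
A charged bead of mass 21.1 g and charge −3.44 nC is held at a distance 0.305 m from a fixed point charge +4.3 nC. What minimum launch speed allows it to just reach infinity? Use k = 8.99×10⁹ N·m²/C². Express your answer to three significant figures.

To just escape, total mechanical energy must reach zero at infinity: ½mv²_min + U = 0, so ½mv²_min = −U = |kQq|/r.
|U| = |kQq|/r = (8.99×10⁹ N·m²/C²)(4.30×10⁻⁹)(3.44×10⁻⁹)/(0.305) = 4.36×10⁻⁷ J.
v_min = √(2|U|/m) = √(2·4.36×10⁻⁷/0.0211) = 6.43×10⁻³ m/s.

6.43×10⁻³ m/s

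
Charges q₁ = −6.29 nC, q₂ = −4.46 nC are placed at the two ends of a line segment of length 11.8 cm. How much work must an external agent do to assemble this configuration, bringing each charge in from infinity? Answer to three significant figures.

2.14×10⁻⁶ J

The assembly work is the sum of pairwise potential energies, U = Σ_{i<j} kqᵢqⱼ/rᵢⱼ.
The separation is r = 0.118 m.
U = (2.14×10⁻⁶) = 2.14×10⁻⁶ J.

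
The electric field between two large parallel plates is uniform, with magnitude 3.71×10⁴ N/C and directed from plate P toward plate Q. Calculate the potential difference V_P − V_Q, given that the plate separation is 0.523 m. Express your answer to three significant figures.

In a uniform field, potential decreases in the direction of E: ΔV = −E·d for a displacement d parallel to E.
Going from Q to P is a displacement of 0.523 m opposite to the field, so V_P − V_Q = +Ed = 1.94×10⁴ V.

1.94×10⁴ V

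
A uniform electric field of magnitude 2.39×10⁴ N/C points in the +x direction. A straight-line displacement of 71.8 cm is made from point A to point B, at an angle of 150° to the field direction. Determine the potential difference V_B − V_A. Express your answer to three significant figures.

Only the component of displacement along E changes the potential: ΔV = −E·d·cosθ.
ΔV = −(2.39×10⁴ V/m)(0.718 m)cos150° = 1.49×10⁴ V.

1.49×10⁴ V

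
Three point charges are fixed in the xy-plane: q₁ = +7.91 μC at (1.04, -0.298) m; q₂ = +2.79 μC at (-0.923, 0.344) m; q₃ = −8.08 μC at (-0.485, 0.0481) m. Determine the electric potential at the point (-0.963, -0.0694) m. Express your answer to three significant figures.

The total potential is the scalar sum of each charge's contribution, V = Σ kqᵢ/rᵢ.
Distances from the field point to each charge: r₁ = 2.02 m, r₂ = 0.415 m, r₃ = 0.492 m.
V = k[(7.91×10⁻⁶)/(2.02) + (2.79×10⁻⁶)/(0.415) + (-8.08×10⁻⁶)/(0.492)] = -5.19×10⁴ V.

-5.19×10⁴ V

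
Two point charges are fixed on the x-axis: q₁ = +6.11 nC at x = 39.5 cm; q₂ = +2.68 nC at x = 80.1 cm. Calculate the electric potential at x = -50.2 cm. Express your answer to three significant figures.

79.7 V

Electric potential is a scalar, so the contributions from each charge add algebraically: V = Σ kqᵢ/rᵢ.
Distances from the field point to each charge: r₁ = 0.897 m, r₂ = 1.30 m.
V = k[(6.11×10⁻⁹)/(0.897) + (2.68×10⁻⁹)/(1.30)] = 79.7 V.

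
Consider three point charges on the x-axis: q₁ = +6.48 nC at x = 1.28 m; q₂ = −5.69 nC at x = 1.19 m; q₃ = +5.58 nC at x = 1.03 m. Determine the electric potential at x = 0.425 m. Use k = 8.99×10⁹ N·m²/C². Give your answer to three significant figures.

84.2 V

Electric potential is a scalar, so the contributions from each charge add algebraically: V = Σ kqᵢ/rᵢ.
Distances from the field point to each charge: r₁ = 0.855 m, r₂ = 0.765 m, r₃ = 0.605 m.
V = k[(6.48×10⁻⁹)/(0.855) + (-5.69×10⁻⁹)/(0.765) + (5.58×10⁻⁹)/(0.605)] = 84.2 V.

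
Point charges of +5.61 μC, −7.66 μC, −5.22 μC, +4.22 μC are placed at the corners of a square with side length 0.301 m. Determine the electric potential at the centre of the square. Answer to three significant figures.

-1.29×10⁵ V

Electric potential is a scalar, so the contributions from each charge add algebraically: V = Σ kqᵢ/rᵢ.
The distance from each corner to the centre is a√2/2 = 0.213 m.
V = k[(5.61×10⁻⁶)/(0.213) + (-7.66×10⁻⁶)/(0.213) + (-5.22×10⁻⁶)/(0.213) + (4.22×10⁻⁶)/(0.213)] = -1.29×10⁵ V.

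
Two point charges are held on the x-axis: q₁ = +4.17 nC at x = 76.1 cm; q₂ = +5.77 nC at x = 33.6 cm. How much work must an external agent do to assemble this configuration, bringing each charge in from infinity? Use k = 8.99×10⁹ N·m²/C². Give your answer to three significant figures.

5.09×10⁻⁷ J

The work to assemble the configuration equals its total potential energy, U = Σ kqᵢqⱼ/rᵢⱼ over all pairs.
Pair separations: r₁₂ = 0.425 m.
U = (5.09×10⁻⁷) = 5.09×10⁻⁷ J.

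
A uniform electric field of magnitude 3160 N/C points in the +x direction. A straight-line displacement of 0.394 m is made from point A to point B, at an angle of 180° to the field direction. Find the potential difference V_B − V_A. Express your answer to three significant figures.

Only the component of displacement along E changes the potential: ΔV = −E·d·cosθ.
ΔV = −(3160 V/m)(0.394 m)cos180° = 1250 V.

1250 V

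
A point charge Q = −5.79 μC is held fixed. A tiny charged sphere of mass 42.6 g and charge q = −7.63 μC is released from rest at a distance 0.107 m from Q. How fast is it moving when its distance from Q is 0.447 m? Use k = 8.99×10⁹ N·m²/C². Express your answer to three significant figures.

11.5 m/s

Only the electrostatic force acts, so mechanical energy is conserved: ½mv² = U₁ − U₂ = kQq(1/r₁ − 1/r₂).
U₁ − U₂ = (8.99×10⁹ N·m²/C²)(-5.79×10⁻⁶ C)(-7.63×10⁻⁶ C)(1/0.107 − 1/0.447) = 2.82 J.
v = √(2·2.82/0.0426) = 11.5 m/s.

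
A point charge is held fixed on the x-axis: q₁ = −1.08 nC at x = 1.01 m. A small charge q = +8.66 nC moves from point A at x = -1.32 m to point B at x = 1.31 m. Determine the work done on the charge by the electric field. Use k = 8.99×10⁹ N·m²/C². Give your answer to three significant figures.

2.44×10⁻⁷ J

The work done by the electric force is W_field = −ΔU = −q(V_B − V_A) = q(V_A − V_B).
At A: distance to the source charge is 2.33 m; V_A = kq₁/r = -4.17 V.
At B: distance to the source charge is 0.300 m; V_B = kq₁/r = -32.4 V.
ΔV = V_B − V_A = -28.2 V.
W_field = −qΔV = −(8.66×10⁻⁹ C)(-28.2 V) = 2.44×10⁻⁷ J.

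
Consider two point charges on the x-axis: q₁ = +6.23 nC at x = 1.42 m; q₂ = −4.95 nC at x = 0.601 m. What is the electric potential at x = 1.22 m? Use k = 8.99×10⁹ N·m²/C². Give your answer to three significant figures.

208 V

The total potential is the scalar sum of each charge's contribution, V = Σ kqᵢ/rᵢ.
Distances from the field point to each charge: r₁ = 0.200 m, r₂ = 0.619 m.
V = k[(6.23×10⁻⁹)/(0.200) + (-4.95×10⁻⁹)/(0.619)] = 208 V.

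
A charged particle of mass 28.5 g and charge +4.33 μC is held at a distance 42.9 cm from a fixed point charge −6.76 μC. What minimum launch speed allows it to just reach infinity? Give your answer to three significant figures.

To just escape, total mechanical energy must reach zero at infinity: ½mv²_min + U = 0, so ½mv²_min = −U = |kQq|/r.
|U| = |kQq|/r = (8.99×10⁹ N·m²/C²)(6.76×10⁻⁶)(4.33×10⁻⁶)/(0.429) = 0.613 J.
v_min = √(2|U|/m) = √(2·0.613/0.0285) = 6.56 m/s.

6.56 m/s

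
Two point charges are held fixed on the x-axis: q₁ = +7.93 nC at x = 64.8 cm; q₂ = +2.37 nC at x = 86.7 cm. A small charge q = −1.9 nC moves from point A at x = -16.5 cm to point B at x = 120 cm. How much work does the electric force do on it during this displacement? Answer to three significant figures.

1.61×10⁻⁷ J

The work done by the electric force is W_field = −ΔU = −q(V_B − V_A) = q(V_A − V_B).
At A: distances to the source charges are 0.813 m, 1.03 m; V_A = Σ kqᵢ/rᵢ = 108 V.
At B: distances to the source charges are 0.552 m, 0.333 m; V_B = Σ kqᵢ/rᵢ = 193 V.
ΔV = V_B − V_A = 84.8 V.
W_field = −qΔV = −(-1.90×10⁻⁹ C)(84.8 V) = 1.61×10⁻⁷ J.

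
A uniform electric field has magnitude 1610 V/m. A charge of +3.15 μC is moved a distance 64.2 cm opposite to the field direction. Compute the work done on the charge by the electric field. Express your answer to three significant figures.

-3.26×10⁻³ J

The potential change for a displacement 64.2 cm opposite to the field direction is ΔV = +Ed = 1030 V.
W_field = −qΔV = -3.26×10⁻³ J.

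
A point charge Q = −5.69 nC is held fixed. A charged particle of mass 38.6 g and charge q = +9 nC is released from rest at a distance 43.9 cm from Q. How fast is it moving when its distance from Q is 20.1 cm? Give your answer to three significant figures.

Only the electrostatic force acts, so mechanical energy is conserved: ½mv² = U₁ − U₂ = kQq(1/r₁ − 1/r₂).
U₁ − U₂ = (8.99×10⁹ N·m²/C²)(-5.69×10⁻⁹ C)(9.00×10⁻⁹ C)(1/0.439 − 1/0.201) = 1.24×10⁻⁶ J.
v = √(2·1.24×10⁻⁶/0.0386) = 8.02×10⁻³ m/s.

8.02×10⁻³ m/s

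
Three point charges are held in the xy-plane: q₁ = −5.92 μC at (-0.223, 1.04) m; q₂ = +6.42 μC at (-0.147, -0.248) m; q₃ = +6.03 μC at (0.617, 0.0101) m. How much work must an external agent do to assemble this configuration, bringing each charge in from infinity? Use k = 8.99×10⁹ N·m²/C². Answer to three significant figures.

-0.0747 J

The assembly work is the sum of pairwise potential energies, U = Σ_{i<j} kqᵢqⱼ/rᵢⱼ.
Pair separations: r₁₂ = 1.29 m, r₁₃ = 1.33 m, r₂₃ = 0.806 m.
U = (-0.265) + (-0.241) + (0.432) = -0.0747 J.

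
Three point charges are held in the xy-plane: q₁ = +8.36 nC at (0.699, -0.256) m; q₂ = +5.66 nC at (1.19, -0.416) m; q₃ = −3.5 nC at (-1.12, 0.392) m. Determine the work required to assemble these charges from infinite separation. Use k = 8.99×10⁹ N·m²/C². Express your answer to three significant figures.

The work to assemble the configuration equals its total potential energy, U = Σ kqᵢqⱼ/rᵢⱼ over all pairs.
Pair separations: r₁₂ = 0.516 m, r₁₃ = 1.93 m, r₂₃ = 2.45 m.
U = (8.24×10⁻⁷) + (-1.36×10⁻⁷) + (-7.28×10⁻⁸) = 6.15×10⁻⁷ J.

6.15×10⁻⁷ J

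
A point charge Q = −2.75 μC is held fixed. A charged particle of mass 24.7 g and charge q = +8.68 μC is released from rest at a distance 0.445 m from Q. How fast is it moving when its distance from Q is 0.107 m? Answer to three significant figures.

Only the electrostatic force acts, so mechanical energy is conserved: ½mv² = U₁ − U₂ = kQq(1/r₁ − 1/r₂).
U₁ − U₂ = (8.99×10⁹ N·m²/C²)(-2.75×10⁻⁶ C)(8.68×10⁻⁶ C)(1/0.445 − 1/0.107) = 1.52 J.
v = √(2·1.52/0.0247) = 11.1 m/s.

11.1 m/s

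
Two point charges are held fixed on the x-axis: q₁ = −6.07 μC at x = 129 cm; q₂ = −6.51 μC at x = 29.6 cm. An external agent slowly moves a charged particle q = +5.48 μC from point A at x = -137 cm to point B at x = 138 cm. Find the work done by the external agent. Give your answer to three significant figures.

For quasistatic motion the external work equals the change in potential energy: W_ext = qΔV = q(V_B − V_A).
At A: distances to the source charges are 2.66 m, 1.67 m; V_A = Σ kqᵢ/rᵢ = -5.56×10⁴ V.
At B: distances to the source charges are 0.0900 m, 1.08 m; V_B = Σ kqᵢ/rᵢ = -6.60×10⁵ V.
ΔV = V_B − V_A = -6.05×10⁵ V.
W_ext = qΔV = (5.48×10⁻⁶ C)(-6.05×10⁵ V) = -3.31 J.

-3.31 J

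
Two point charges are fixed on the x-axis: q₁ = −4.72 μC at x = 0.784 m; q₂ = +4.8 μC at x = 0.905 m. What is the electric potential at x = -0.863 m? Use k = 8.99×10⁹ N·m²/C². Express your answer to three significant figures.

The total potential is the scalar sum of each charge's contribution, V = Σ kqᵢ/rᵢ.
Distances from the field point to each charge: r₁ = 1.65 m, r₂ = 1.77 m.
V = k[(-4.72×10⁻⁶)/(1.65) + (4.80×10⁻⁶)/(1.77)] = -1360 V.

-1360 V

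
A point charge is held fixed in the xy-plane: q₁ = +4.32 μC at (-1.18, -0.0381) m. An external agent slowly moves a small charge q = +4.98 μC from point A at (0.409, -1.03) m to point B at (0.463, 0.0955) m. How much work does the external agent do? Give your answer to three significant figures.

For quasistatic motion the external work equals the change in potential energy: W_ext = qΔV = q(V_B − V_A).
At A: distance to the source charge is 1.87 m; V_A = kq₁/r = 2.07×10⁴ V.
At B: distance to the source charge is 1.65 m; V_B = kq₁/r = 2.36×10⁴ V.
ΔV = V_B − V_A = 2830 V.
W_ext = qΔV = (4.98×10⁻⁶ C)(2830 V) = 0.0141 J.

0.0141 J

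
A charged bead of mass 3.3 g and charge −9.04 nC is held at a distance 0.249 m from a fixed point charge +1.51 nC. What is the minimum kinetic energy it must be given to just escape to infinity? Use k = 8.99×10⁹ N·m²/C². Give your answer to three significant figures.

4.93×10⁻⁷ J

To just escape, total mechanical energy must reach zero at infinity: ½mv²_min + U = 0, so ½mv²_min = −U = |kQq|/r.
|U| = |kQq|/r = (8.99×10⁹ N·m²/C²)(1.51×10⁻⁹)(9.04×10⁻⁹)/(0.249) = 4.93×10⁻⁷ J.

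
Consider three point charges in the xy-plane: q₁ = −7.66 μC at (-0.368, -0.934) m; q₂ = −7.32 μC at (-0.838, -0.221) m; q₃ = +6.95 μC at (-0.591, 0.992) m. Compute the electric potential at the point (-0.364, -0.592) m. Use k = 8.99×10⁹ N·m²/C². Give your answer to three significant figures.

Electric potential is a scalar, so the contributions from each charge add algebraically: V = Σ kqᵢ/rᵢ.
Distances from the field point to each charge: r₁ = 0.342 m, r₂ = 0.602 m, r₃ = 1.60 m.
V = k[(-7.66×10⁻⁶)/(0.342) + (-7.32×10⁻⁶)/(0.602) + (6.95×10⁻⁶)/(1.60)] = -2.72×10⁵ V.

-2.72×10⁵ V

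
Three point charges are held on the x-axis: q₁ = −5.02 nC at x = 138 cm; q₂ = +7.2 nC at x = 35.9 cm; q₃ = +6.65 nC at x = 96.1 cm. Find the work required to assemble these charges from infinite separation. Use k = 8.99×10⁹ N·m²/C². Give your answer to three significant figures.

-3.19×10⁻⁷ J

The work to assemble the configuration equals its total potential energy, U = Σ kqᵢqⱼ/rᵢⱼ over all pairs.
Pair separations: r₁₂ = 1.02 m, r₁₃ = 0.419 m, r₂₃ = 0.602 m.
U = (-3.18×10⁻⁷) + (-7.16×10⁻⁷) + (7.15×10⁻⁷) = -3.19×10⁻⁷ J.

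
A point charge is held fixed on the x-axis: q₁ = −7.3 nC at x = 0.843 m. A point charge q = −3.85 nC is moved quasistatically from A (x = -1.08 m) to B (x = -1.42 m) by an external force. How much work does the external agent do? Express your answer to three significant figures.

-1.97×10⁻⁸ J

For quasistatic motion the external work equals the change in potential energy: W_ext = qΔV = q(V_B − V_A).
At A: distance to the source charge is 1.92 m; V_A = kq₁/r = -34.1 V.
At B: distance to the source charge is 2.26 m; V_B = kq₁/r = -29.0 V.
ΔV = V_B − V_A = 5.13 V.
W_ext = qΔV = (-3.85×10⁻⁹ C)(5.13 V) = -1.97×10⁻⁸ J.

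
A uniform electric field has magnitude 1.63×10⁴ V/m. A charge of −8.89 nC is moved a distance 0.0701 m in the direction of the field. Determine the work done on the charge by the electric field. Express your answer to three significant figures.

-1.02×10⁻⁵ J

The potential change for a displacement 0.0701 m in the direction of the field is ΔV = −Ed = -1140 V.
W_field = −qΔV = -1.02×10⁻⁵ J.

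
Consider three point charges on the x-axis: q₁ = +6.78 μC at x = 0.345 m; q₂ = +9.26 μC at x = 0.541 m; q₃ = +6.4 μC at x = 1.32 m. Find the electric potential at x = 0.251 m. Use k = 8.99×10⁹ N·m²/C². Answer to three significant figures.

Electric potential is a scalar, so the contributions from each charge add algebraically: V = Σ kqᵢ/rᵢ.
Distances from the field point to each charge: r₁ = 0.0940 m, r₂ = 0.290 m, r₃ = 1.07 m.
V = k[(6.78×10⁻⁶)/(0.0940) + (9.26×10⁻⁶)/(0.290) + (6.40×10⁻⁶)/(1.07)] = 9.89×10⁵ V.

9.89×10⁵ V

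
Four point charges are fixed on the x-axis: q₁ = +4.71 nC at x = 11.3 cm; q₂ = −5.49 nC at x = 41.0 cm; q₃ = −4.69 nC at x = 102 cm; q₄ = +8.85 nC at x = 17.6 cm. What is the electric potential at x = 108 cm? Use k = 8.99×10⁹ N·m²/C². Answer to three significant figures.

The total potential is the scalar sum of each charge's contribution, V = Σ kqᵢ/rᵢ.
Distances from the field point to each charge: r₁ = 0.967 m, r₂ = 0.670 m, r₃ = 0.0600 m, r₄ = 0.904 m.
V = k[(4.71×10⁻⁹)/(0.967) + (-5.49×10⁻⁹)/(0.670) + (-4.69×10⁻⁹)/(0.0600) + (8.85×10⁻⁹)/(0.904)] = -645 V.

-645 V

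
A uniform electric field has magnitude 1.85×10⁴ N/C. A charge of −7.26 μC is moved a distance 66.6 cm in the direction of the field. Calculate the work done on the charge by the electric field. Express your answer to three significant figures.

The potential change for a displacement 66.6 cm in the direction of the field is ΔV = −Ed = -1.23×10⁴ V.
W_field = −qΔV = -0.0895 J.

-0.0895 J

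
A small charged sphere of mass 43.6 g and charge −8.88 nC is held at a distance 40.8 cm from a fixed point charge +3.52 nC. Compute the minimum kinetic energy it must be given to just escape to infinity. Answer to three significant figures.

6.89×10⁻⁷ J

To just escape, total mechanical energy must reach zero at infinity: ½mv²_min + U = 0, so ½mv²_min = −U = |kQq|/r.
|U| = |kQq|/r = (8.99×10⁹ N·m²/C²)(3.52×10⁻⁹)(8.88×10⁻⁹)/(0.408) = 6.89×10⁻⁷ J.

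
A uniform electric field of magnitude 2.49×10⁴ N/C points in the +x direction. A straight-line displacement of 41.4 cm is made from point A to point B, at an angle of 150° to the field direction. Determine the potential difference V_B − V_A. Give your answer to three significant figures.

8930 V

Only the component of displacement along E changes the potential: ΔV = −E·d·cosθ.
ΔV = −(2.49×10⁴ V/m)(0.414 m)cos150° = 8930 V.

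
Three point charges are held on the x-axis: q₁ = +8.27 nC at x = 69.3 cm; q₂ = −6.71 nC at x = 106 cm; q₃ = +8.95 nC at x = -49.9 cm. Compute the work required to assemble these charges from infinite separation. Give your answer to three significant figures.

-1.15×10⁻⁶ J

The assembly work is the sum of pairwise potential energies, U = Σ_{i<j} kqᵢqⱼ/rᵢⱼ.
Pair separations: r₁₂ = 0.367 m, r₁₃ = 1.19 m, r₂₃ = 1.56 m.
U = (-1.36×10⁻⁶) + (5.58×10⁻⁷) + (-3.46×10⁻⁷) = -1.15×10⁻⁶ J.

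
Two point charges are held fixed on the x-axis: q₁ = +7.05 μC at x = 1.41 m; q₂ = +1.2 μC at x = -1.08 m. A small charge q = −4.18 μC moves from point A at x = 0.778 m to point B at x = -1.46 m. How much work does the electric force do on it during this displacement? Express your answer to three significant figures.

-0.232 J

The work done by the electric force is W_field = −ΔU = −q(V_B − V_A) = q(V_A − V_B).
At A: distances to the source charges are 0.632 m, 1.86 m; V_A = Σ kqᵢ/rᵢ = 1.06×10⁵ V.
At B: distances to the source charges are 2.87 m, 0.380 m; V_B = Σ kqᵢ/rᵢ = 5.05×10⁴ V.
ΔV = V_B − V_A = -5.56×10⁴ V.
W_field = −qΔV = −(-4.18×10⁻⁶ C)(-5.56×10⁴ V) = -0.232 J.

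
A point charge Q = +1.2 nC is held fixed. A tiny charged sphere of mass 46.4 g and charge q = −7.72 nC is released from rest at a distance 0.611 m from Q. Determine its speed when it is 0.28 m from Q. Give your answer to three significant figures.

2.64×10⁻³ m/s

Only the electrostatic force acts, so mechanical energy is conserved: ½mv² = U₁ − U₂ = kQq(1/r₁ − 1/r₂).
U₁ − U₂ = (8.99×10⁹ N·m²/C²)(1.20×10⁻⁹ C)(-7.72×10⁻⁹ C)(1/0.611 − 1/0.280) = 1.61×10⁻⁷ J.
v = √(2·1.61×10⁻⁷/0.0464) = 2.64×10⁻³ m/s.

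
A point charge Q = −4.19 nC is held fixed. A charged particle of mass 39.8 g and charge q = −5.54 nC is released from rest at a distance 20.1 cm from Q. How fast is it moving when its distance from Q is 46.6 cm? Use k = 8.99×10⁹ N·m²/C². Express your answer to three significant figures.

5.45×10⁻³ m/s

Only the electrostatic force acts, so mechanical energy is conserved: ½mv² = U₁ − U₂ = kQq(1/r₁ − 1/r₂).
U₁ − U₂ = (8.99×10⁹ N·m²/C²)(-4.19×10⁻⁹ C)(-5.54×10⁻⁹ C)(1/0.201 − 1/0.466) = 5.90×10⁻⁷ J.
v = √(2·5.90×10⁻⁷/0.0398) = 5.45×10⁻³ m/s.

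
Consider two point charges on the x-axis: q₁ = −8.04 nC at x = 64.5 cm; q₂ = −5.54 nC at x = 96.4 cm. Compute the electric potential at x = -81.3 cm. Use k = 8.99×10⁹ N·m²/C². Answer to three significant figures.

The total potential is the scalar sum of each charge's contribution, V = Σ kqᵢ/rᵢ.
Distances from the field point to each charge: r₁ = 1.46 m, r₂ = 1.78 m.
V = k[(-8.04×10⁻⁹)/(1.46) + (-5.54×10⁻⁹)/(1.78)] = -77.6 V.

-77.6 V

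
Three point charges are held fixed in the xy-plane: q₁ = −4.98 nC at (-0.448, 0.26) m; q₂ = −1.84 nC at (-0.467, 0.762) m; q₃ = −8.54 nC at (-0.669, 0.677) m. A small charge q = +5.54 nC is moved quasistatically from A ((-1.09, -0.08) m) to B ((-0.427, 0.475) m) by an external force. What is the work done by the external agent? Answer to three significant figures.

-1.89×10⁻⁶ J

For quasistatic motion the external work equals the change in potential energy: W_ext = qΔV = q(V_B − V_A).
At A: distances to the source charges are 0.726 m, 1.05 m, 0.866 m; V_A = Σ kqᵢ/rᵢ = -166 V.
At B: distances to the source charges are 0.216 m, 0.290 m, 0.315 m; V_B = Σ kqᵢ/rᵢ = -508 V.
ΔV = V_B − V_A = -342 V.
W_ext = qΔV = (5.54×10⁻⁹ C)(-342 V) = -1.89×10⁻⁶ J.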